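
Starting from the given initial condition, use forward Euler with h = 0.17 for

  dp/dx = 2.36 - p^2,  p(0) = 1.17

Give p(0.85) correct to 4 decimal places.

1.5245

Euler: p_{n+1} = p_n + h·f(x_n, p_n).
x=0.000000, p=1.170000: f=0.991100 → p ← 1.170000 + 0.17·0.991100 = 1.338487
x=0.170000, p=1.338487: f=0.568453 → p ← 1.338487 + 0.17·0.568453 = 1.435124
x=0.340000, p=1.435124: f=0.300419 → p ← 1.435124 + 0.17·0.300419 = 1.486195
x=0.510000, p=1.486195: f=0.151224 → p ← 1.486195 + 0.17·0.151224 = 1.511903
x=0.680000, p=1.511903: f=0.074149 → p ← 1.511903 + 0.17·0.074149 = 1.524509
p(0.85) ≈ 1.5245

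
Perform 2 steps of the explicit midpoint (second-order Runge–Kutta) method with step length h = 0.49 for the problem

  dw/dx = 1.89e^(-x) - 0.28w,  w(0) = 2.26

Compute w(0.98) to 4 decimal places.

2.7013

Midpoint: k1 = f(x_n, w_n); k2 = f(x_n + h/2, w_n + (h/2)·k1); w_{n+1} = w_n + h·k2.
x=0.000000, w=2.260000:
  k1 = f(0.000000, 2.260000) = 1.257200
  k2 = f(0.245000, 2.568014) = 0.760268
  w ← 2.260000 + 0.49·0.760268 = 2.632531
x=0.490000, w=2.632531:
  k1 = f(0.490000, 2.632531) = 0.420755
  k2 = f(0.735000, 2.735616) = 0.140293
  w ← 2.632531 + 0.49·0.140293 = 2.701275
w(0.98) ≈ 2.7013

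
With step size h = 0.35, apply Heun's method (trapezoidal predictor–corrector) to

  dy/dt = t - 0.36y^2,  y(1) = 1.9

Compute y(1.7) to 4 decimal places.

1.9624

Heun: k1 = f(t_n, y_n); k2 = f(t_n + h, y_n + h·k1); y_{n+1} = y_n + (h/2)·(k1 + k2).
t=1.000000, y=1.900000:
  k1 = f(1.000000, 1.900000) = -0.299600
  k2 = f(1.350000, 1.795140) = 0.189890
  y ← 1.900000 + (0.35/2)·(-0.299600 + 0.189890) = 1.880801
t=1.350000, y=1.880801:
  k1 = f(1.350000, 1.880801) = 0.076532
  k2 = f(1.700000, 1.907587) = 0.390000
  y ← 1.880801 + (0.35/2)·(0.076532 + 0.390000) = 1.962444
y(1.7) ≈ 1.9624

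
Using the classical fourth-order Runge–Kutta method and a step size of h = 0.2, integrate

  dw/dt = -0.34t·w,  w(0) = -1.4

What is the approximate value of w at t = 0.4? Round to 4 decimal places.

-1.3624

RK4: k1 = f(t_n, w_n); k2 = f(t_n + h/2, w_n + (h/2)·k1); k3 = f(t_n + h/2, w_n + (h/2)·k2); k4 = f(t_n + h, w_n + h·k3); w_{n+1} = w_n + (h/6)·(k1 + 2k2 + 2k3 + k4).
t=0.000000, w=-1.400000:
  k1 = f(0.000000, -1.400000) = 0.000000
  k2 = f(0.100000, -1.400000) = 0.047600
  k3 = f(0.100000, -1.395240) = 0.047438
  k4 = f(0.200000, -1.390512) = 0.094555
  w ← -1.400000 + (0.2/6)·(k1 + 2k2 + 2k3 + k4) = -1.390512
t=0.200000, w=-1.390512:
  k1 = f(0.200000, -1.390512) = 0.094555
  k2 = f(0.300000, -1.381057) = 0.140868
  k3 = f(0.300000, -1.376426) = 0.140395
  k4 = f(0.400000, -1.362433) = 0.185291
  w ← -1.390512 + (0.2/6)·(k1 + 2k2 + 2k3 + k4) = -1.362433
w(0.4) ≈ -1.3624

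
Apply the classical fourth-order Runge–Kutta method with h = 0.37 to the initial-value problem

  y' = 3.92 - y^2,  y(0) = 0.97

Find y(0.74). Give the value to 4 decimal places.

RK4: k1 = f(x_n, y_n); k2 = f(x_n + h/2, y_n + (h/2)·k1); k3 = f(x_n + h/2, y_n + (h/2)·k2); k4 = f(x_n + h, y_n + h·k3); y_{n+1} = y_n + (h/6)·(k1 + 2k2 + 2k3 + k4).
x=0.000000, y=0.970000:
  k1 = f(0.000000, 0.970000) = 2.979100
  k2 = f(0.185000, 1.521133) = 1.606153
  k3 = f(0.185000, 1.267138) = 2.314361
  k4 = f(0.370000, 1.826313) = 0.584579
  y ← 0.970000 + (0.37/6)·(k1 + 2k2 + 2k3 + k4) = 1.673290
x=0.370000, y=1.673290:
  k1 = f(0.370000, 1.673290) = 1.120100
  k2 = f(0.555000, 1.880509) = 0.383687
  k3 = f(0.555000, 1.744272) = 0.877514
  k4 = f(0.740000, 1.997970) = -0.071886
  y ← 1.673290 + (0.37/6)·(k1 + 2k2 + 2k3 + k4) = 1.893478
y(0.74) ≈ 1.8935

1.8935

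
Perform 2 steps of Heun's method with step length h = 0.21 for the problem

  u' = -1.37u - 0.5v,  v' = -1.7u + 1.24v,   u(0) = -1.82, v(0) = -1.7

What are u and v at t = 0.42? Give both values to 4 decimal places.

Heun on (u,v): k1 = f(t_n, state_n); k2 = f(t_n + h, state_n + h·k1); state_{n+1} = state_n + (h/2)·(k1 + k2).
0.000000: (-1.820000, -1.700000)
  k1 = (3.343400, 0.986000)
  predictor → (-1.117886, -1.492940)
  k2 = (2.277974, 0.049161)
  → (-1.229756, -1.591308)
0.210000: (-1.229756, -1.591308)
  k1 = (2.480419, 0.117363)
  predictor → (-0.708868, -1.566662)
  k2 = (1.754480, -0.737586)
  → (-0.785091, -1.656432)
(u(0.42), v(0.42)) ≈ (-0.7851, -1.6564)

-0.7851, -1.6564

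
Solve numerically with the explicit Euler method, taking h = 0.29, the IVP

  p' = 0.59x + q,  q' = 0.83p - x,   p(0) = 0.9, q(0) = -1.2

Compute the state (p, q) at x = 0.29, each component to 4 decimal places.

Euler on (p,q): p_{n+1} = p_n + h·p', q_{n+1} = q_n + h·q'.
0.000000: (0.900000, -1.200000); f=(-1.200000, 0.747000) → (0.552000, -0.983370)
(p(0.29), q(0.29)) ≈ (0.5520, -0.9834)

0.5520, -0.9834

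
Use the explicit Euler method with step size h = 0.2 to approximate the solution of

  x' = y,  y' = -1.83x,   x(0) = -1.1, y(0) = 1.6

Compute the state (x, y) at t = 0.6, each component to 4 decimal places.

Euler on (x,y): x_{n+1} = x_n + h·x', y_{n+1} = y_n + h·y'.
0.000000: (-1.100000, 1.600000); f=(1.600000, 2.013000) → (-0.780000, 2.002600)
0.200000: (-0.780000, 2.002600); f=(2.002600, 1.427400) → (-0.379480, 2.288080)
0.400000: (-0.379480, 2.288080); f=(2.288080, 0.694448) → (0.078136, 2.426970)
(x(0.6), y(0.6)) ≈ (0.0781, 2.4270)

0.0781, 2.4270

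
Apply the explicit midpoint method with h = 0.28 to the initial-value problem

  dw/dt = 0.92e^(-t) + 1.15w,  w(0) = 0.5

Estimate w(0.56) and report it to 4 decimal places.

1.5090

Midpoint: k1 = f(t_n, w_n); k2 = f(t_n + h/2, w_n + (h/2)·k1); w_{n+1} = w_n + h·k2.
t=0.000000, w=0.500000:
  k1 = f(0.000000, 0.500000) = 1.495000
  k2 = f(0.140000, 0.709300) = 1.615505
  w ← 0.500000 + 0.28·1.615505 = 0.952341
t=0.280000, w=0.952341:
  k1 = f(0.280000, 0.952341) = 1.790514
  k2 = f(0.420000, 1.203013) = 1.987948
  w ← 0.952341 + 0.28·1.987948 = 1.508967
w(0.56) ≈ 1.5090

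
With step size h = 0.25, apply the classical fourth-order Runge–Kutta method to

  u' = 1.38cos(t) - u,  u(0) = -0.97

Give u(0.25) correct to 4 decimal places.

RK4: k1 = f(t_n, u_n); k2 = f(t_n + h/2, u_n + (h/2)·k1); k3 = f(t_n + h/2, u_n + (h/2)·k2); k4 = f(t_n + h, u_n + h·k3); u_{n+1} = u_n + (h/6)·(k1 + 2k2 + 2k3 + k4).
t=0.000000, u=-0.970000:
  k1 = f(0.000000, -0.970000) = 2.350000
  k2 = f(0.125000, -0.676250) = 2.045483
  k3 = f(0.125000, -0.714315) = 2.083547
  k4 = f(0.250000, -0.449113) = 1.786212
  u ← -0.970000 + (0.25/6)·(k1 + 2k2 + 2k3 + k4) = -0.453572
u(0.25) ≈ -0.4536

-0.4536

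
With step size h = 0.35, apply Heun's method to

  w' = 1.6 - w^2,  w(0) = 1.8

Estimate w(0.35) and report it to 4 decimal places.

1.5300

Heun: k1 = f(t_n, w_n); k2 = f(t_n + h, w_n + h·k1); w_{n+1} = w_n + (h/2)·(k1 + k2).
t=0.000000, w=1.800000:
  k1 = f(0.000000, 1.800000) = -1.640000
  k2 = f(0.350000, 1.226000) = 0.096924
  w ← 1.800000 + (0.35/2)·(-1.640000 + 0.096924) = 1.529962
w(0.35) ≈ 1.5300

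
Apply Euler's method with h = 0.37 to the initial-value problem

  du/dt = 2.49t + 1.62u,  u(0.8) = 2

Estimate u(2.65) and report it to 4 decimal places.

Euler: u_{n+1} = u_n + h·f(t_n, u_n).
t=0.800000, u=2.000000: f=5.232000 → u ← 2.000000 + 0.37·5.232000 = 3.935840
t=1.170000, u=3.935840: f=9.289361 → u ← 3.935840 + 0.37·9.289361 = 7.372903
t=1.540000, u=7.372903: f=15.778704 → u ← 7.372903 + 0.37·15.778704 = 13.211024
t=1.910000, u=13.211024: f=26.157759 → u ← 13.211024 + 0.37·26.157759 = 22.889395
t=2.280000, u=22.889395: f=42.758019 → u ← 22.889395 + 0.37·42.758019 = 38.709862
u(2.65) ≈ 38.7099

38.7099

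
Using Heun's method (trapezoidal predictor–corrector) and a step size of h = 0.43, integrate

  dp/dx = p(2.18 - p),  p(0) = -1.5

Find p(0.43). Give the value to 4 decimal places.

Heun: k1 = f(x_n, p_n); k2 = f(x_n + h, p_n + h·k1); p_{n+1} = p_n + (h/2)·(k1 + k2).
x=0.000000, p=-1.500000:
  k1 = f(0.000000, -1.500000) = -5.520000
  k2 = f(0.430000, -3.873600) = -23.449225
  p ← -1.500000 + (0.43/2)·(-5.520000 + (-23.449225)) = -7.728383
p(0.43) ≈ -7.7284

-7.7284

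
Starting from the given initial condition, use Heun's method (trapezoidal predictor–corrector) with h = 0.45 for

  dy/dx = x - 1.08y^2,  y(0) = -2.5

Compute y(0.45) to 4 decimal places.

-11.3688

Heun: k1 = f(x_n, y_n); k2 = f(x_n + h, y_n + h·k1); y_{n+1} = y_n + (h/2)·(k1 + k2).
x=0.000000, y=-2.500000:
  k1 = f(0.000000, -2.500000) = -6.750000
  k2 = f(0.450000, -5.537500) = -32.667019
  y ← -2.500000 + (0.45/2)·(-6.750000 + (-32.667019)) = -11.368829
y(0.45) ≈ -11.3688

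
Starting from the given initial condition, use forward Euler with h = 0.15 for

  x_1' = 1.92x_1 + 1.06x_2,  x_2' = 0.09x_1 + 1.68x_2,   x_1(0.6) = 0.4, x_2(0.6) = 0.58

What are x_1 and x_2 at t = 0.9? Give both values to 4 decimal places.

0.8987, 0.9241

Euler on (x_1,x_2): x_1_{n+1} = x_1_n + h·x_1', x_2_{n+1} = x_2_n + h·x_2'.
0.600000: (0.400000, 0.580000); f=(1.382800, 1.010400) → (0.607420, 0.731560)
0.750000: (0.607420, 0.731560); f=(1.941700, 1.283689) → (0.898675, 0.924113)
(x_1(0.9), x_2(0.9)) ≈ (0.8987, 0.9241)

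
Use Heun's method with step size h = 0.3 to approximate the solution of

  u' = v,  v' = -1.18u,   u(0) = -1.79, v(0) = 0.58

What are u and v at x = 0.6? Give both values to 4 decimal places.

Heun on (u,v): k1 = f(x_n, state_n); k2 = f(x_n + h, state_n + h·k1); state_{n+1} = state_n + (h/2)·(k1 + k2).
0.000000: (-1.790000, 0.580000)
  k1 = (0.580000, 2.112200)
  predictor → (-1.616000, 1.213660)
  k2 = (1.213660, 1.906880)
  → (-1.520951, 1.182862)
0.300000: (-1.520951, 1.182862)
  k1 = (1.182862, 1.794722)
  predictor → (-1.166092, 1.721279)
  k2 = (1.721279, 1.375989)
  → (-1.085330, 1.658469)
(u(0.6), v(0.6)) ≈ (-1.0853, 1.6585)

-1.0853, 1.6585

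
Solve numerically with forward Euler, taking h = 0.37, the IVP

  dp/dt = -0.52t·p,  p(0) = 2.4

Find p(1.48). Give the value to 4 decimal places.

Euler: p_{n+1} = p_n + h·f(t_n, p_n).
t=0.000000, p=2.400000: f=0.000000 → p ← 2.400000 + 0.37·0.000000 = 2.400000
t=0.370000, p=2.400000: f=-0.461760 → p ← 2.400000 + 0.37·(-0.461760) = 2.229149
t=0.740000, p=2.229149: f=-0.857776 → p ← 2.229149 + 0.37·(-0.857776) = 1.911772
t=1.110000, p=1.911772: f=-1.103475 → p ← 1.911772 + 0.37·(-1.103475) = 1.503486
p(1.48) ≈ 1.5035

1.5035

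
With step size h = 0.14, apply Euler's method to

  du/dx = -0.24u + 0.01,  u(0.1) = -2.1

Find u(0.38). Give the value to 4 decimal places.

-1.9585

Euler: u_{n+1} = u_n + h·f(x_n, u_n).
x=0.100000, u=-2.100000: f=0.514000 → u ← -2.100000 + 0.14·0.514000 = -2.028040
x=0.240000, u=-2.028040: f=0.496730 → u ← -2.028040 + 0.14·0.496730 = -1.958498
u(0.38) ≈ -1.9585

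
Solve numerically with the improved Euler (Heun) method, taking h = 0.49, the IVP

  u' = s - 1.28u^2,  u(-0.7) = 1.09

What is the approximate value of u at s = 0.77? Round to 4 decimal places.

0.5577

Heun: k1 = f(s_n, u_n); k2 = f(s_n + h, u_n + h·k1); u_{n+1} = u_n + (h/2)·(k1 + k2).
s=-0.700000, u=1.090000:
  k1 = f(-0.700000, 1.090000) = -2.220768
  k2 = f(-0.210000, 0.001824) = -0.210004
  u ← 1.090000 + (0.49/2)·(-2.220768 + (-0.210004)) = 0.494461
s=-0.210000, u=0.494461:
  k1 = f(-0.210000, 0.494461) = -0.522949
  k2 = f(0.280000, 0.238216) = 0.207364
  u ← 0.494461 + (0.49/2)·(-0.522949 + 0.207364) = 0.417142
s=0.280000, u=0.417142:
  k1 = f(0.280000, 0.417142) = 0.057270
  k2 = f(0.770000, 0.445205) = 0.516295
  u ← 0.417142 + (0.49/2)·(0.057270 + 0.516295) = 0.557666
u(0.77) ≈ 0.5577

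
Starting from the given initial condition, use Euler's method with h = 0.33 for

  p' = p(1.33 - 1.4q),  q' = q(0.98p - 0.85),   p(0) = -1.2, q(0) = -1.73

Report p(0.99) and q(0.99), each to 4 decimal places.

Euler on (p,q): p_{n+1} = p_n + h·p', q_{n+1} = q_n + h·q'.
0.000000: (-1.200000, -1.730000); f=(-4.502400, 3.504980) → (-2.685792, -0.573357)
0.330000: (-2.685792, -0.573357); f=(-5.727987, 1.996471) → (-4.576028, 0.085479)
0.660000: (-4.576028, 0.085479); f=(-5.538501, -0.455988) → (-6.403733, -0.064997)
(p(0.99), q(0.99)) ≈ (-6.4037, -0.0650)

-6.4037, -0.0650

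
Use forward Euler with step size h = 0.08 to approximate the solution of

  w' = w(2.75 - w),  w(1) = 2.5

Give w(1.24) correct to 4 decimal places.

Euler: w_{n+1} = w_n + h·f(t_n, w_n).
t=1.000000, w=2.500000: f=0.625000 → w ← 2.500000 + 0.08·0.625000 = 2.550000
t=1.080000, w=2.550000: f=0.510000 → w ← 2.550000 + 0.08·0.510000 = 2.590800
t=1.160000, w=2.590800: f=0.412455 → w ← 2.590800 + 0.08·0.412455 = 2.623796
w(1.24) ≈ 2.6238

2.6238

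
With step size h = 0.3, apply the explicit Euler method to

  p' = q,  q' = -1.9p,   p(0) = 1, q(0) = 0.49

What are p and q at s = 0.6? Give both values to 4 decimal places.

Euler on (p,q): p_{n+1} = p_n + h·p', q_{n+1} = q_n + h·q'.
0.000000: (1.000000, 0.490000); f=(0.490000, -1.900000) → (1.147000, -0.080000)
0.300000: (1.147000, -0.080000); f=(-0.080000, -2.179300) → (1.123000, -0.733790)
(p(0.6), q(0.6)) ≈ (1.1230, -0.7338)

1.1230, -0.7338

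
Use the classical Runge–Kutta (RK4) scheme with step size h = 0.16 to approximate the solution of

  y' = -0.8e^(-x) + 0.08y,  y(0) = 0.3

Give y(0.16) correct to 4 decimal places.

0.1848

RK4: k1 = f(x_n, y_n); k2 = f(x_n + h/2, y_n + (h/2)·k1); k3 = f(x_n + h/2, y_n + (h/2)·k2); k4 = f(x_n + h, y_n + h·k3); y_{n+1} = y_n + (h/6)·(k1 + 2k2 + 2k3 + k4).
x=0.000000, y=0.300000:
  k1 = f(0.000000, 0.300000) = -0.776000
  k2 = f(0.080000, 0.237920) = -0.719459
  k3 = f(0.080000, 0.242443) = -0.719098
  k4 = f(0.160000, 0.184944) = -0.666919
  y ← 0.300000 + (0.16/6)·(k1 + 2k2 + 2k3 + k4) = 0.184799
y(0.16) ≈ 0.1848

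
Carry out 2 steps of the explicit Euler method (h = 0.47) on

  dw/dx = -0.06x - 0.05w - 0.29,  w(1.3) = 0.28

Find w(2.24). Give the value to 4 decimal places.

-0.0881

Euler: w_{n+1} = w_n + h·f(x_n, w_n).
x=1.300000, w=0.280000: f=-0.382000 → w ← 0.280000 + 0.47·(-0.382000) = 0.100460
x=1.770000, w=0.100460: f=-0.401223 → w ← 0.100460 + 0.47·(-0.401223) = -0.088115
w(2.24) ≈ -0.0881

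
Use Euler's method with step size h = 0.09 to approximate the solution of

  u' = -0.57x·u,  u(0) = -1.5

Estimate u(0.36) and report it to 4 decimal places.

Euler: u_{n+1} = u_n + h·f(x_n, u_n).
x=0.000000, u=-1.500000: f=0.000000 → u ← -1.500000 + 0.09·0.000000 = -1.500000
x=0.090000, u=-1.500000: f=0.076950 → u ← -1.500000 + 0.09·0.076950 = -1.493075
x=0.180000, u=-1.493075: f=0.153189 → u ← -1.493075 + 0.09·0.153189 = -1.479287
x=0.270000, u=-1.479287: f=0.227662 → u ← -1.479287 + 0.09·0.227662 = -1.458798
u(0.36) ≈ -1.4588

-1.4588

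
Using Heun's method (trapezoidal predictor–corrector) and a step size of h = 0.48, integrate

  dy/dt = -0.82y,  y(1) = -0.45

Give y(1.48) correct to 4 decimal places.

-0.3077

Heun: k1 = f(t_n, y_n); k2 = f(t_n + h, y_n + h·k1); y_{n+1} = y_n + (h/2)·(k1 + k2).
t=1.000000, y=-0.450000:
  k1 = f(1.000000, -0.450000) = 0.369000
  k2 = f(1.480000, -0.272880) = 0.223762
  y ← -0.450000 + (0.48/2)·(0.369000 + 0.223762) = -0.307737
y(1.48) ≈ -0.3077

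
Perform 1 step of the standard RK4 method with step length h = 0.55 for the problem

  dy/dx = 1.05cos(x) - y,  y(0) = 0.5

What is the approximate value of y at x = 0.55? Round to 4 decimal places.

RK4: k1 = f(x_n, y_n); k2 = f(x_n + h/2, y_n + (h/2)·k1); k3 = f(x_n + h/2, y_n + (h/2)·k2); k4 = f(x_n + h, y_n + h·k3); y_{n+1} = y_n + (h/6)·(k1 + 2k2 + 2k3 + k4).
x=0.000000, y=0.500000:
  k1 = f(0.000000, 0.500000) = 0.550000
  k2 = f(0.275000, 0.651250) = 0.359296
  k3 = f(0.275000, 0.598807) = 0.411740
  k4 = f(0.550000, 0.726457) = 0.168694
  y ← 0.500000 + (0.55/6)·(k1 + 2k2 + 2k3 + k4) = 0.707237
y(0.55) ≈ 0.7072

0.7072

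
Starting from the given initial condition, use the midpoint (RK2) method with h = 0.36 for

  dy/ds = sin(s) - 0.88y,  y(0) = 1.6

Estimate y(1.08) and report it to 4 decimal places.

Midpoint: k1 = f(s_n, y_n); k2 = f(s_n + h/2, y_n + (h/2)·k1); y_{n+1} = y_n + h·k2.
s=0.000000, y=1.600000:
  k1 = f(0.000000, 1.600000) = -1.408000
  k2 = f(0.180000, 1.346560) = -1.005943
  y ← 1.600000 + 0.36·(-1.005943) = 1.237860
s=0.360000, y=1.237860:
  k1 = f(0.360000, 1.237860) = -0.737043
  k2 = f(0.540000, 1.105193) = -0.458434
  y ← 1.237860 + 0.36·(-0.458434) = 1.072824
s=0.720000, y=1.072824:
  k1 = f(0.720000, 1.072824) = -0.284701
  k2 = f(0.900000, 1.021578) = -0.115662
  y ← 1.072824 + 0.36·(-0.115662) = 1.031186
y(1.08) ≈ 1.0312

1.0312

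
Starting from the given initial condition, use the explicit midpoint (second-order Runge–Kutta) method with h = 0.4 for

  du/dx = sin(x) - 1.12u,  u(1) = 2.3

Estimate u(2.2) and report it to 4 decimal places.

Midpoint: k1 = f(x_n, u_n); k2 = f(x_n + h/2, u_n + (h/2)·k1); u_{n+1} = u_n + h·k2.
x=1.000000, u=2.300000:
  k1 = f(1.000000, 2.300000) = -1.734529
  k2 = f(1.200000, 1.953094) = -1.255426
  u ← 2.300000 + 0.4·(-1.255426) = 1.797829
x=1.400000, u=1.797829:
  k1 = f(1.400000, 1.797829) = -1.028119
  k2 = f(1.600000, 1.592206) = -0.783697
  u ← 1.797829 + 0.4·(-0.783697) = 1.484351
x=1.800000, u=1.484351:
  k1 = f(1.800000, 1.484351) = -0.688625
  k2 = f(2.000000, 1.346626) = -0.598923
  u ← 1.484351 + 0.4·(-0.598923) = 1.244781
u(2.2) ≈ 1.2448

1.2448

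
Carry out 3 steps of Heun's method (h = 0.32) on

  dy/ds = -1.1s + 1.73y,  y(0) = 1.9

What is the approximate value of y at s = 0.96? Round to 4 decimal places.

8.5981

Heun: k1 = f(s_n, y_n); k2 = f(s_n + h, y_n + h·k1); y_{n+1} = y_n + (h/2)·(k1 + k2).
s=0.000000, y=1.900000:
  k1 = f(0.000000, 1.900000) = 3.287000
  k2 = f(0.320000, 2.951840) = 4.754683
  y ← 1.900000 + (0.32/2)·(3.287000 + 4.754683) = 3.186669
s=0.320000, y=3.186669:
  k1 = f(0.320000, 3.186669) = 5.160938
  k2 = f(0.640000, 4.838169) = 7.666033
  y ← 3.186669 + (0.32/2)·(5.160938 + 7.666033) = 5.238985
s=0.640000, y=5.238985:
  k1 = f(0.640000, 5.238985) = 8.359443
  k2 = f(0.960000, 7.914007) = 12.635231
  y ← 5.238985 + (0.32/2)·(8.359443 + 12.635231) = 8.598133
y(0.96) ≈ 8.5981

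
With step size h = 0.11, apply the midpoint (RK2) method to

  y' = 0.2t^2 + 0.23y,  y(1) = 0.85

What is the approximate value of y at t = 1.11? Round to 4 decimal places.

0.8965

Midpoint: k1 = f(t_n, y_n); k2 = f(t_n + h/2, y_n + (h/2)·k1); y_{n+1} = y_n + h·k2.
t=1.000000, y=0.850000:
  k1 = f(1.000000, 0.850000) = 0.395500
  k2 = f(1.055000, 0.871752) = 0.423108
  y ← 0.850000 + 0.11·0.423108 = 0.896542
y(1.11) ≈ 0.8965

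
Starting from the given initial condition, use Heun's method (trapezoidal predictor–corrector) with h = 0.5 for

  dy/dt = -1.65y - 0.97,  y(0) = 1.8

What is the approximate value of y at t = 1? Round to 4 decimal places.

Heun: k1 = f(t_n, y_n); k2 = f(t_n + h, y_n + h·k1); y_{n+1} = y_n + (h/2)·(k1 + k2).
t=0.000000, y=1.800000:
  k1 = f(0.000000, 1.800000) = -3.940000
  k2 = f(0.500000, -0.170000) = -0.689500
  y ← 1.800000 + (0.5/2)·(-3.940000 + (-0.689500)) = 0.642625
t=0.500000, y=0.642625:
  k1 = f(0.500000, 0.642625) = -2.030331
  k2 = f(1.000000, -0.372541) = -0.355308
  y ← 0.642625 + (0.5/2)·(-2.030331 + (-0.355308)) = 0.046215
y(1) ≈ 0.0462

0.0462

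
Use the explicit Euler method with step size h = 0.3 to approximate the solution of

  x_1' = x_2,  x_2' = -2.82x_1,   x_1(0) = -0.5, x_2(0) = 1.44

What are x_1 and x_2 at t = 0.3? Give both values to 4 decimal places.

-0.0680, 1.8630

Euler on (x_1,x_2): x_1_{n+1} = x_1_n + h·x_1', x_2_{n+1} = x_2_n + h·x_2'.
0.000000: (-0.500000, 1.440000); f=(1.440000, 1.410000) → (-0.068000, 1.863000)
(x_1(0.3), x_2(0.3)) ≈ (-0.0680, 1.8630)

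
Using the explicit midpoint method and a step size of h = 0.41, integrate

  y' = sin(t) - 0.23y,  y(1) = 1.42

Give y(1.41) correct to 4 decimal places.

Midpoint: k1 = f(t_n, y_n); k2 = f(t_n + h/2, y_n + (h/2)·k1); y_{n+1} = y_n + h·k2.
t=1.000000, y=1.420000:
  k1 = f(1.000000, 1.420000) = 0.514871
  k2 = f(1.205000, 1.525549) = 0.582963
  y ← 1.420000 + 0.41·0.582963 = 1.659015
y(1.41) ≈ 1.6590

1.6590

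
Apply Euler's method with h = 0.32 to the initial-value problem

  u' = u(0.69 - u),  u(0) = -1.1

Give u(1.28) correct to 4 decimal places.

Euler: u_{n+1} = u_n + h·f(s_n, u_n).
s=0.000000, u=-1.100000: f=-1.969000 → u ← -1.100000 + 0.32·(-1.969000) = -1.730080
s=0.320000, u=-1.730080: f=-4.186932 → u ← -1.730080 + 0.32·(-4.186932) = -3.069898
s=0.640000, u=-3.069898: f=-11.542505 → u ← -3.069898 + 0.32·(-11.542505) = -6.763500
s=0.960000, u=-6.763500: f=-50.411745 → u ← -6.763500 + 0.32·(-50.411745) = -22.895258
u(1.28) ≈ -22.8953

-22.8953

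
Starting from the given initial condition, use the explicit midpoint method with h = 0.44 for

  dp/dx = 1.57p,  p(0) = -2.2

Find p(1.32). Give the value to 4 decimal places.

-15.8012

Midpoint: k1 = f(x_n, p_n); k2 = f(x_n + h/2, p_n + (h/2)·k1); p_{n+1} = p_n + h·k2.
x=0.000000, p=-2.200000:
  k1 = f(0.000000, -2.200000) = -3.454000
  k2 = f(0.220000, -2.959880) = -4.647012
  p ← -2.200000 + 0.44·(-4.647012) = -4.244685
x=0.440000, p=-4.244685:
  k1 = f(0.440000, -4.244685) = -6.664156
  k2 = f(0.660000, -5.710799) = -8.965955
  p ← -4.244685 + 0.44·(-8.965955) = -8.189705
x=0.880000, p=-8.189705:
  k1 = f(0.880000, -8.189705) = -12.857837
  k2 = f(1.100000, -11.018429) = -17.298934
  p ← -8.189705 + 0.44·(-17.298934) = -15.801236
p(1.32) ≈ -15.8012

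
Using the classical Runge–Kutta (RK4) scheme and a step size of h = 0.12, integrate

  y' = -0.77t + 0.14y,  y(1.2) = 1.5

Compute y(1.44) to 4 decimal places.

RK4: k1 = f(t_n, y_n); k2 = f(t_n + h/2, y_n + (h/2)·k1); k3 = f(t_n + h/2, y_n + (h/2)·k2); k4 = f(t_n + h, y_n + h·k3); y_{n+1} = y_n + (h/6)·(k1 + 2k2 + 2k3 + k4).
t=1.200000, y=1.500000:
  k1 = f(1.200000, 1.500000) = -0.714000
  k2 = f(1.260000, 1.457160) = -0.766198
  k3 = f(1.260000, 1.454028) = -0.766636
  k4 = f(1.320000, 1.408004) = -0.819279
  y ← 1.500000 + (0.12/6)·(k1 + 2k2 + 2k3 + k4) = 1.408021
t=1.320000, y=1.408021:
  k1 = f(1.320000, 1.408021) = -0.819277
  k2 = f(1.380000, 1.358864) = -0.872359
  k3 = f(1.380000, 1.355680) = -0.872805
  k4 = f(1.440000, 1.303284) = -0.926340
  y ← 1.408021 + (0.12/6)·(k1 + 2k2 + 2k3 + k4) = 1.303302
y(1.44) ≈ 1.3033

1.3033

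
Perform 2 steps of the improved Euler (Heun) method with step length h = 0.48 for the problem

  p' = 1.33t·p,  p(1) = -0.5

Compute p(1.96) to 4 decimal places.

Heun: k1 = f(t_n, p_n); k2 = f(t_n + h, p_n + h·k1); p_{n+1} = p_n + (h/2)·(k1 + k2).
t=1.000000, p=-0.500000:
  k1 = f(1.000000, -0.500000) = -0.665000
  k2 = f(1.480000, -0.819200) = -1.612513
  p ← -0.500000 + (0.48/2)·(-0.665000 + (-1.612513)) = -1.046603
t=1.480000, p=-1.046603:
  k1 = f(1.480000, -1.046603) = -2.060134
  k2 = f(1.960000, -2.035467) = -5.306056
  p ← -1.046603 + (0.48/2)·(-2.060134 + (-5.306056)) = -2.814489
p(1.96) ≈ -2.8145

-2.8145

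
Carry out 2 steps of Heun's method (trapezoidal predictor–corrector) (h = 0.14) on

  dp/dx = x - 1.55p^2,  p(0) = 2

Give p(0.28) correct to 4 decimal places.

Heun: k1 = f(x_n, p_n); k2 = f(x_n + h, p_n + h·k1); p_{n+1} = p_n + (h/2)·(k1 + k2).
x=0.000000, p=2.000000:
  k1 = f(0.000000, 2.000000) = -6.200000
  k2 = f(0.140000, 1.132000) = -1.846207
  p ← 2.000000 + (0.14/2)·(-6.200000 + (-1.846207)) = 1.436765
x=0.140000, p=1.436765:
  k1 = f(0.140000, 1.436765) = -3.059657
  k2 = f(0.280000, 1.008413) = -1.296191
  p ← 1.436765 + (0.14/2)·(-3.059657 + (-1.296191)) = 1.131856
p(0.28) ≈ 1.1319

1.1319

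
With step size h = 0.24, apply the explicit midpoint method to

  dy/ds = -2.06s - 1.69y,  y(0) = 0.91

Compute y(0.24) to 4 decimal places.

0.5564

Midpoint: k1 = f(s_n, y_n); k2 = f(s_n + h/2, y_n + (h/2)·k1); y_{n+1} = y_n + h·k2.
s=0.000000, y=0.910000:
  k1 = f(0.000000, 0.910000) = -1.537900
  k2 = f(0.120000, 0.725452) = -1.473214
  y ← 0.910000 + 0.24·(-1.473214) = 0.556429
y(0.24) ≈ 0.5564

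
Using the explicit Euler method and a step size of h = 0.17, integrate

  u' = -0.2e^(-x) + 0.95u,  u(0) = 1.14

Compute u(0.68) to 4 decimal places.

1.9343

Euler: u_{n+1} = u_n + h·f(x_n, u_n).
x=0.000000, u=1.140000: f=0.883000 → u ← 1.140000 + 0.17·0.883000 = 1.290110
x=0.170000, u=1.290110: f=1.056872 → u ← 1.290110 + 0.17·1.056872 = 1.469778
x=0.340000, u=1.469778: f=1.253935 → u ← 1.469778 + 0.17·1.253935 = 1.682947
x=0.510000, u=1.682947: f=1.478701 → u ← 1.682947 + 0.17·1.478701 = 1.934326
u(0.68) ≈ 1.9343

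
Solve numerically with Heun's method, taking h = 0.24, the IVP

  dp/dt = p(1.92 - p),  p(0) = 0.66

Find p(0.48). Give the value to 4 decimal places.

1.0874

Heun: k1 = f(t_n, p_n); k2 = f(t_n + h, p_n + h·k1); p_{n+1} = p_n + (h/2)·(k1 + k2).
t=0.000000, p=0.660000:
  k1 = f(0.000000, 0.660000) = 0.831600
  k2 = f(0.240000, 0.859584) = 0.911517
  p ← 0.660000 + (0.24/2)·(0.831600 + 0.911517) = 0.869174
t=0.240000, p=0.869174:
  k1 = f(0.240000, 0.869174) = 0.913351
  k2 = f(0.480000, 1.088378) = 0.905119
  p ← 0.869174 + (0.24/2)·(0.913351 + 0.905119) = 1.087390
p(0.48) ≈ 1.0874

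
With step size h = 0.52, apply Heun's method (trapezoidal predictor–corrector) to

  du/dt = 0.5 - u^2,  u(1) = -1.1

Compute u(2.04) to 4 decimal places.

Heun: k1 = f(t_n, u_n); k2 = f(t_n + h, u_n + h·k1); u_{n+1} = u_n + (h/2)·(k1 + k2).
t=1.000000, u=-1.100000:
  k1 = f(1.000000, -1.100000) = -0.710000
  k2 = f(1.520000, -1.469200) = -1.658549
  u ← -1.100000 + (0.52/2)·(-0.710000 + (-1.658549)) = -1.715823
t=1.520000, u=-1.715823:
  k1 = f(1.520000, -1.715823) = -2.444047
  k2 = f(2.040000, -2.986727) = -8.420540
  u ← -1.715823 + (0.52/2)·(-2.444047 + (-8.420540)) = -4.540615
u(2.04) ≈ -4.5406

-4.5406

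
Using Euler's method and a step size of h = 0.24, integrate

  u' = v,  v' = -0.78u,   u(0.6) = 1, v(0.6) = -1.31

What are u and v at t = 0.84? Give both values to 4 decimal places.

Euler on (u,v): u_{n+1} = u_n + h·u', v_{n+1} = v_n + h·v'.
0.600000: (1.000000, -1.310000); f=(-1.310000, -0.780000) → (0.685600, -1.497200)
(u(0.84), v(0.84)) ≈ (0.6856, -1.4972)

0.6856, -1.4972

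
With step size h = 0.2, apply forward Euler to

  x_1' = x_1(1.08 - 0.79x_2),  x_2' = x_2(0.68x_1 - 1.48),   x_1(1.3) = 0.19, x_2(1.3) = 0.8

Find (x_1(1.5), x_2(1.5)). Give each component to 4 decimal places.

0.2070, 0.5839

Euler on (x_1,x_2): x_1_{n+1} = x_1_n + h·x_1', x_2_{n+1} = x_2_n + h·x_2'.
1.300000: (0.190000, 0.800000); f=(0.085120, -1.080640) → (0.207024, 0.583872)
(x_1(1.5), x_2(1.5)) ≈ (0.2070, 0.5839)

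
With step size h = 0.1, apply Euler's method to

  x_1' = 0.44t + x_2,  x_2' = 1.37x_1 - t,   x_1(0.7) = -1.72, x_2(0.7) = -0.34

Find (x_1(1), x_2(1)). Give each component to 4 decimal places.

Euler on (x_1,x_2): x_1_{n+1} = x_1_n + h·x_1', x_2_{n+1} = x_2_n + h·x_2'.
0.700000: (-1.720000, -0.340000); f=(-0.032000, -3.056400) → (-1.723200, -0.645640)
0.800000: (-1.723200, -0.645640); f=(-0.293640, -3.160784) → (-1.752564, -0.961718)
0.900000: (-1.752564, -0.961718); f=(-0.565718, -3.301013) → (-1.809136, -1.291820)
(x_1(1), x_2(1)) ≈ (-1.8091, -1.2918)

-1.8091, -1.2918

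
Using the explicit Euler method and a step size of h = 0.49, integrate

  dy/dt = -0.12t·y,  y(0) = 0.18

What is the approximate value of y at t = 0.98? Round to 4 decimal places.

Euler: y_{n+1} = y_n + h·f(t_n, y_n).
t=0.000000, y=0.180000: f=0.000000 → y ← 0.180000 + 0.49·0.000000 = 0.180000
t=0.490000, y=0.180000: f=-0.010584 → y ← 0.180000 + 0.49·(-0.010584) = 0.174814
y(0.98) ≈ 0.1748

0.1748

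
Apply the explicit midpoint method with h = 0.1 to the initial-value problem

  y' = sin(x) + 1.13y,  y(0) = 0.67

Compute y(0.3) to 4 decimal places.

0.9892

Midpoint: k1 = f(x_n, y_n); k2 = f(x_n + h/2, y_n + (h/2)·k1); y_{n+1} = y_n + h·k2.
x=0.000000, y=0.670000:
  k1 = f(0.000000, 0.670000) = 0.757100
  k2 = f(0.050000, 0.707855) = 0.849855
  y ← 0.670000 + 0.1·0.849855 = 0.754986
x=0.100000, y=0.754986:
  k1 = f(0.100000, 0.754986) = 0.952967
  k2 = f(0.150000, 0.802634) = 1.056414
  y ← 0.754986 + 0.1·1.056414 = 0.860627
x=0.200000, y=0.860627:
  k1 = f(0.200000, 0.860627) = 1.171178
  k2 = f(0.250000, 0.919186) = 1.286084
  y ← 0.860627 + 0.1·1.286084 = 0.989235
y(0.3) ≈ 0.9892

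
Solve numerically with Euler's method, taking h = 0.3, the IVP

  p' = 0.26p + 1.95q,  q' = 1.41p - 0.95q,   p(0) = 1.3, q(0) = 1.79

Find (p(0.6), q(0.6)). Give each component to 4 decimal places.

Euler on (p,q): p_{n+1} = p_n + h·p', q_{n+1} = q_n + h·q'.
0.000000: (1.300000, 1.790000); f=(3.828500, 0.132500) → (2.448550, 1.829750)
0.300000: (2.448550, 1.829750); f=(4.204636, 1.714193) → (3.709941, 2.344008)
(p(0.6), q(0.6)) ≈ (3.7099, 2.3440)

3.7099, 2.3440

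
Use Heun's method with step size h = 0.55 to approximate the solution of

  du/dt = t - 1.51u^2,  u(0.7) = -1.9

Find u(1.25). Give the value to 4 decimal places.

-11.3207

Heun: k1 = f(t_n, u_n); k2 = f(t_n + h, u_n + h·k1); u_{n+1} = u_n + (h/2)·(k1 + k2).
t=0.700000, u=-1.900000:
  k1 = f(0.700000, -1.900000) = -4.751100
  k2 = f(1.250000, -4.513105) = -29.505856
  u ← -1.900000 + (0.55/2)·(-4.751100 + (-29.505856)) = -11.320663
u(1.25) ≈ -11.3207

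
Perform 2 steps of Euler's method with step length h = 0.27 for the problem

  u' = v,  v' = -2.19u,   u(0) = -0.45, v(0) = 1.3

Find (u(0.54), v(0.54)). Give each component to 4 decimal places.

0.3238, 1.6246

Euler on (u,v): u_{n+1} = u_n + h·u', v_{n+1} = v_n + h·v'.
0.000000: (-0.450000, 1.300000); f=(1.300000, 0.985500) → (-0.099000, 1.566085)
0.270000: (-0.099000, 1.566085); f=(1.566085, 0.216810) → (0.323843, 1.624624)
(u(0.54), v(0.54)) ≈ (0.3238, 1.6246)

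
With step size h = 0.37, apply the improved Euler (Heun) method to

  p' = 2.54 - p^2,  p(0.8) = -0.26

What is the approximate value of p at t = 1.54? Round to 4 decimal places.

1.1013

Heun: k1 = f(t_n, p_n); k2 = f(t_n + h, p_n + h·k1); p_{n+1} = p_n + (h/2)·(k1 + k2).
t=0.800000, p=-0.260000:
  k1 = f(0.800000, -0.260000) = 2.472400
  k2 = f(1.170000, 0.654788) = 2.111253
  p ← -0.260000 + (0.37/2)·(2.472400 + 2.111253) = 0.587976
t=1.170000, p=0.587976:
  k1 = f(1.170000, 0.587976) = 2.194285
  k2 = f(1.540000, 1.399861) = 0.580389
  p ← 0.587976 + (0.37/2)·(2.194285 + 0.580389) = 1.101290
p(1.54) ≈ 1.1013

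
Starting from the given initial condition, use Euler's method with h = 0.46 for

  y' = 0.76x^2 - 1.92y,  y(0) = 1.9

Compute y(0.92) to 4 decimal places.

0.0999

Euler: y_{n+1} = y_n + h·f(x_n, y_n).
x=0.000000, y=1.900000: f=-3.648000 → y ← 1.900000 + 0.46·(-3.648000) = 0.221920
x=0.460000, y=0.221920: f=-0.265270 → y ← 0.221920 + 0.46·(-0.265270) = 0.099896
y(0.92) ≈ 0.0999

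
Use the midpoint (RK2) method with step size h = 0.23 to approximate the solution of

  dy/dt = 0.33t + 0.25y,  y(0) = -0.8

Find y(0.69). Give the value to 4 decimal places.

Midpoint: k1 = f(t_n, y_n); k2 = f(t_n + h/2, y_n + (h/2)·k1); y_{n+1} = y_n + h·k2.
t=0.000000, y=-0.800000:
  k1 = f(0.000000, -0.800000) = -0.200000
  k2 = f(0.115000, -0.823000) = -0.167800
  y ← -0.800000 + 0.23·(-0.167800) = -0.838594
t=0.230000, y=-0.838594:
  k1 = f(0.230000, -0.838594) = -0.133748
  k2 = f(0.345000, -0.853975) = -0.099644
  y ← -0.838594 + 0.23·(-0.099644) = -0.861512
t=0.460000, y=-0.861512:
  k1 = f(0.460000, -0.861512) = -0.063578
  k2 = f(0.575000, -0.868824) = -0.027456
  y ← -0.861512 + 0.23·(-0.027456) = -0.867827
y(0.69) ≈ -0.8678

-0.8678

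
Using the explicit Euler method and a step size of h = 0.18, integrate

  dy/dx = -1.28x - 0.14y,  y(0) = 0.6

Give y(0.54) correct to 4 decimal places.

0.4324

Euler: y_{n+1} = y_n + h·f(x_n, y_n).
x=0.000000, y=0.600000: f=-0.084000 → y ← 0.600000 + 0.18·(-0.084000) = 0.584880
x=0.180000, y=0.584880: f=-0.312283 → y ← 0.584880 + 0.18·(-0.312283) = 0.528669
x=0.360000, y=0.528669: f=-0.534814 → y ← 0.528669 + 0.18·(-0.534814) = 0.432403
y(0.54) ≈ 0.4324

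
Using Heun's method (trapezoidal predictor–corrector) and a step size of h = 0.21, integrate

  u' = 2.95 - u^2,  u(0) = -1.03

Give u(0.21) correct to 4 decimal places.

-0.5640

Heun: k1 = f(x_n, u_n); k2 = f(x_n + h, u_n + h·k1); u_{n+1} = u_n + (h/2)·(k1 + k2).
x=0.000000, u=-1.030000:
  k1 = f(0.000000, -1.030000) = 1.889100
  k2 = f(0.210000, -0.633289) = 2.548945
  u ← -1.030000 + (0.21/2)·(1.889100 + 2.548945) = -0.564005
u(0.21) ≈ -0.5640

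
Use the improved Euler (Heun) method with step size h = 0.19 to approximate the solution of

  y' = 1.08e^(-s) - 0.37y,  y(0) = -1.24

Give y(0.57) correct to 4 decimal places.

Heun: k1 = f(s_n, y_n); k2 = f(s_n + h, y_n + h·k1); y_{n+1} = y_n + (h/2)·(k1 + k2).
s=0.000000, y=-1.240000:
  k1 = f(0.000000, -1.240000) = 1.538800
  k2 = f(0.190000, -0.947628) = 1.243738
  y ← -1.240000 + (0.19/2)·(1.538800 + 1.243738) = -0.975659
s=0.190000, y=-0.975659:
  k1 = f(0.190000, -0.975659) = 1.254110
  k2 = f(0.380000, -0.737378) = 1.011400
  y ← -0.975659 + (0.19/2)·(1.254110 + 1.011400) = -0.760435
s=0.380000, y=-0.760435:
  k1 = f(0.380000, -0.760435) = 1.019931
  k2 = f(0.570000, -0.566648) = 0.820427
  y ← -0.760435 + (0.19/2)·(1.019931 + 0.820427) = -0.585601
y(0.57) ≈ -0.5856

-0.5856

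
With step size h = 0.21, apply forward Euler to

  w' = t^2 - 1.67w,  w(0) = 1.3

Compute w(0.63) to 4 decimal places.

Euler: w_{n+1} = w_n + h·f(t_n, w_n).
t=0.000000, w=1.300000: f=-2.171000 → w ← 1.300000 + 0.21·(-2.171000) = 0.844090
t=0.210000, w=0.844090: f=-1.365530 → w ← 0.844090 + 0.21·(-1.365530) = 0.557329
t=0.420000, w=0.557329: f=-0.754339 → w ← 0.557329 + 0.21·(-0.754339) = 0.398917
w(0.63) ≈ 0.3989

0.3989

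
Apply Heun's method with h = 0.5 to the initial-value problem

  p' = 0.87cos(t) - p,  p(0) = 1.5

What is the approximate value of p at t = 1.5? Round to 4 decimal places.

0.6905

Heun: k1 = f(t_n, p_n); k2 = f(t_n + h, p_n + h·k1); p_{n+1} = p_n + (h/2)·(k1 + k2).
t=0.000000, p=1.500000:
  k1 = f(0.000000, 1.500000) = -0.630000
  k2 = f(0.500000, 1.185000) = -0.421503
  p ← 1.500000 + (0.5/2)·(-0.630000 + (-0.421503)) = 1.237124
t=0.500000, p=1.237124:
  k1 = f(0.500000, 1.237124) = -0.473627
  k2 = f(1.000000, 1.000311) = -0.530248
  p ← 1.237124 + (0.5/2)·(-0.473627 + (-0.530248)) = 0.986155
t=1.000000, p=0.986155:
  k1 = f(1.000000, 0.986155) = -0.516092
  k2 = f(1.500000, 0.728109) = -0.666568
  p ← 0.986155 + (0.5/2)·(-0.516092 + (-0.666568)) = 0.690490
p(1.5) ≈ 0.6905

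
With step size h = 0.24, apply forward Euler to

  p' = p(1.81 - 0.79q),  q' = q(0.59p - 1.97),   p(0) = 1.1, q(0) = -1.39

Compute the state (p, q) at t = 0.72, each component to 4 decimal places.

4.7547, -0.7171

Euler on (p,q): p_{n+1} = p_n + h·p', q_{n+1} = q_n + h·q'.
0.000000: (1.100000, -1.390000); f=(3.198910, 1.836190) → (1.867738, -0.949314)
0.240000: (1.867738, -0.949314); f=(4.781333, 0.824038) → (3.015258, -0.751545)
0.480000: (3.015258, -0.751545); f=(7.247839, 0.143543) → (4.754740, -0.717095)
(p(0.72), q(0.72)) ≈ (4.7547, -0.7171)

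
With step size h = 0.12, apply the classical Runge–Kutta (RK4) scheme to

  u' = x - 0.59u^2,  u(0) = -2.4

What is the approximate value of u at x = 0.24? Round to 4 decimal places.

RK4: k1 = f(x_n, u_n); k2 = f(x_n + h/2, u_n + (h/2)·k1); k3 = f(x_n + h/2, u_n + (h/2)·k2); k4 = f(x_n + h, u_n + h·k3); u_{n+1} = u_n + (h/6)·(k1 + 2k2 + 2k3 + k4).
x=0.000000, u=-2.400000:
  k1 = f(0.000000, -2.400000) = -3.398400
  k2 = f(0.060000, -2.603904) = -3.940386
  k3 = f(0.060000, -2.636423) = -4.040929
  k4 = f(0.120000, -2.884911) = -4.790401
  u ← -2.400000 + (0.12/6)·(k1 + 2k2 + 2k3 + k4) = -2.883029
x=0.120000, u=-2.883029:
  k1 = f(0.120000, -2.883029) = -4.783994
  k2 = f(0.180000, -3.170068) = -5.749106
  k3 = f(0.180000, -3.227975) = -5.967695
  k4 = f(0.240000, -3.599152) = -7.402799
  u ← -2.883029 + (0.12/6)·(k1 + 2k2 + 2k3 + k4) = -3.595437
u(0.24) ≈ -3.5954

-3.5954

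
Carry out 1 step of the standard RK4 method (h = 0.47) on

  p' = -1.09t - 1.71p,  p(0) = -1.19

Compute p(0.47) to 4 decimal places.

-0.6303

RK4: k1 = f(t_n, p_n); k2 = f(t_n + h/2, p_n + (h/2)·k1); k3 = f(t_n + h/2, p_n + (h/2)·k2); k4 = f(t_n + h, p_n + h·k3); p_{n+1} = p_n + (h/6)·(k1 + 2k2 + 2k3 + k4).
t=0.000000, p=-1.190000:
  k1 = f(0.000000, -1.190000) = 2.034900
  k2 = f(0.235000, -0.711799) = 0.961025
  k3 = f(0.235000, -0.964159) = 1.392562
  k4 = f(0.470000, -0.535496) = 0.403398
  p ← -1.190000 + (0.47/6)·(k1 + 2k2 + 2k3 + k4) = -0.630271
p(0.47) ≈ -0.6303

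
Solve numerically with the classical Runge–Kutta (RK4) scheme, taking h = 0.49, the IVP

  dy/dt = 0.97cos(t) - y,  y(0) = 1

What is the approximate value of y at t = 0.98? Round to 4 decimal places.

0.8661

RK4: k1 = f(t_n, y_n); k2 = f(t_n + h/2, y_n + (h/2)·k1); k3 = f(t_n + h/2, y_n + (h/2)·k2); k4 = f(t_n + h, y_n + h·k3); y_{n+1} = y_n + (h/6)·(k1 + 2k2 + 2k3 + k4).
t=0.000000, y=1.000000:
  k1 = f(0.000000, 1.000000) = -0.030000
  k2 = f(0.245000, 0.992650) = -0.051617
  k3 = f(0.245000, 0.987354) = -0.046321
  k4 = f(0.490000, 0.977303) = -0.121440
  y ← 1.000000 + (0.49/6)·(k1 + 2k2 + 2k3 + k4) = 0.971636
t=0.490000, y=0.971636:
  k1 = f(0.490000, 0.971636) = -0.115773
  k2 = f(0.735000, 0.943272) = -0.223696
  k3 = f(0.735000, 0.916830) = -0.197255
  k4 = f(0.980000, 0.874981) = -0.334669
  y ← 0.971636 + (0.49/6)·(k1 + 2k2 + 2k3 + k4) = 0.866095
y(0.98) ≈ 0.8661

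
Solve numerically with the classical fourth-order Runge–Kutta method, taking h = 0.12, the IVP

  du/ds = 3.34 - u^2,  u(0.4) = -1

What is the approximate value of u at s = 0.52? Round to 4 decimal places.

RK4: k1 = f(s_n, u_n); k2 = f(s_n + h/2, u_n + (h/2)·k1); k3 = f(s_n + h/2, u_n + (h/2)·k2); k4 = f(s_n + h, u_n + h·k3); u_{n+1} = u_n + (h/6)·(k1 + 2k2 + 2k3 + k4).
s=0.400000, u=-1.000000:
  k1 = f(0.400000, -1.000000) = 2.340000
  k2 = f(0.460000, -0.859600) = 2.601088
  k3 = f(0.460000, -0.843935) = 2.627774
  k4 = f(0.520000, -0.684667) = 2.871231
  u ← -1.000000 + (0.12/6)·(k1 + 2k2 + 2k3 + k4) = -0.686621
u(0.52) ≈ -0.6866

-0.6866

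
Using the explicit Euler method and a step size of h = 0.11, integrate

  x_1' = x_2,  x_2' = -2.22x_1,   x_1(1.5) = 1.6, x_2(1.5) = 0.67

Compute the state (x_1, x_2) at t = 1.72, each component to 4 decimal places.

Euler on (x_1,x_2): x_1_{n+1} = x_1_n + h·x_1', x_2_{n+1} = x_2_n + h·x_2'.
1.500000: (1.600000, 0.670000); f=(0.670000, -3.552000) → (1.673700, 0.279280)
1.610000: (1.673700, 0.279280); f=(0.279280, -3.715614) → (1.704421, -0.129438)
(x_1(1.72), x_2(1.72)) ≈ (1.7044, -0.1294)

1.7044, -0.1294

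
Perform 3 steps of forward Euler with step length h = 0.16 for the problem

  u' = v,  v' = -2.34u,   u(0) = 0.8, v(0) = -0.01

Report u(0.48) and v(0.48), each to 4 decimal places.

0.6515, -0.8888

Euler on (u,v): u_{n+1} = u_n + h·u', v_{n+1} = v_n + h·v'.
0.000000: (0.800000, -0.010000); f=(-0.010000, -1.872000) → (0.798400, -0.309520)
0.160000: (0.798400, -0.309520); f=(-0.309520, -1.868256) → (0.748877, -0.608441)
0.320000: (0.748877, -0.608441); f=(-0.608441, -1.752372) → (0.651526, -0.888820)
(u(0.48), v(0.48)) ≈ (0.6515, -0.8888)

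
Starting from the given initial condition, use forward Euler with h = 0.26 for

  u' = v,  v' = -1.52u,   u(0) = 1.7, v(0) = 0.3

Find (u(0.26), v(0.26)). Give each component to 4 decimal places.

1.7780, -0.3718

Euler on (u,v): u_{n+1} = u_n + h·u', v_{n+1} = v_n + h·v'.
0.000000: (1.700000, 0.300000); f=(0.300000, -2.584000) → (1.778000, -0.371840)
(u(0.26), v(0.26)) ≈ (1.7780, -0.3718)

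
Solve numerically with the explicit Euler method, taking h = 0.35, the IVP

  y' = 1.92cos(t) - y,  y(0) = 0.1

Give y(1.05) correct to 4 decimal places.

1.2357

Euler: y_{n+1} = y_n + h·f(t_n, y_n).
t=0.000000, y=0.100000: f=1.820000 → y ← 0.100000 + 0.35·1.820000 = 0.737000
t=0.350000, y=0.737000: f=1.066596 → y ← 0.737000 + 0.35·1.066596 = 1.110308
t=0.700000, y=1.110308: f=0.358189 → y ← 1.110308 + 0.35·0.358189 = 1.235674
y(1.05) ≈ 1.2357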